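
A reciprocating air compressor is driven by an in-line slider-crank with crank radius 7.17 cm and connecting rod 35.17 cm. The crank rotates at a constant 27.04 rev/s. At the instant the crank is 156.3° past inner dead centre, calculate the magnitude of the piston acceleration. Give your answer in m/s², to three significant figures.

1610

ω = 2π·27 = 169.9 rad/s
x(θ) = r cosθ + √(L² − r² sin²θ); with ω constant, a = ω²·d²x/dθ².
d²x/dθ² = −r cosθ − r²(cos2θ)/√u − r⁴ sin²2θ/(4u^{3/2}),  u = L² − r² sin²θ = 0.122862 m².
Substituting r = 0.0717 m, L = 0.3517 m, θ = 156.3°: d²x/dθ² = +0.055642 m.
a = ω²·d²x/dθ² = (169.9)²·(+0.055642) = +1606.1 m/s²;  |a| = 1606.1 m/s².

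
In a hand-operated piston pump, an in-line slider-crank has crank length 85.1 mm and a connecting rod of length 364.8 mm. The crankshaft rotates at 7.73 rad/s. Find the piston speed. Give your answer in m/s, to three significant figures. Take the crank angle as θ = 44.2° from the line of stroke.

ω = 7.73 rad/s
For an in-line slider-crank, x = r cosθ + √(L² − r² sin²θ), so v = −rω sinθ·[1 + r cosθ/√(L² − r² sin²θ)].
With r = 0.0851 m, L = 0.3648 m, θ = 44.2°: √(L² − r² sin²θ) = 0.35994 m.
v = −0.0851·7.73·0.69717·[1 + 0.0851·0.71691/0.35994] = -0.53634 m/s.
|v| = 0.53634 m/s.

0.536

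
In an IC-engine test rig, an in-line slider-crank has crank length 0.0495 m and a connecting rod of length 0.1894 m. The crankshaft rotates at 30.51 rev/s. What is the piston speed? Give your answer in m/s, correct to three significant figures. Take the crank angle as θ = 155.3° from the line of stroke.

ω = 2π·30.5 = 191.7 rad/s
For an in-line slider-crank, x = r cosθ + √(L² − r² sin²θ), so v = −rω sinθ·[1 + r cosθ/√(L² − r² sin²θ)].
With r = 0.0495 m, L = 0.1894 m, θ = 155.3°: √(L² − r² sin²θ) = 0.18827 m.
v = −0.0495·191.7·0.41787·[1 + 0.0495·-0.90851/0.18827] = -3.018 m/s.
|v| = 3.018 m/s.

3.02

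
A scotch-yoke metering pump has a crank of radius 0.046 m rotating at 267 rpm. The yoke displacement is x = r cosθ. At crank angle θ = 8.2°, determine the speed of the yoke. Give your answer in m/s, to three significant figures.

0.183

ω = 27.96 rad/s (from 267 rpm).
x = r cosθ ⇒ ẋ = −rω sinθ.
|v| = rω|sinθ| = 0.046·27.96·|sin 8.2°| = 0.18344 m/s.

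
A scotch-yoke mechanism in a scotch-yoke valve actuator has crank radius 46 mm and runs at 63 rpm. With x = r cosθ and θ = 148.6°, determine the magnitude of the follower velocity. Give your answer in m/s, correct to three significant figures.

0.158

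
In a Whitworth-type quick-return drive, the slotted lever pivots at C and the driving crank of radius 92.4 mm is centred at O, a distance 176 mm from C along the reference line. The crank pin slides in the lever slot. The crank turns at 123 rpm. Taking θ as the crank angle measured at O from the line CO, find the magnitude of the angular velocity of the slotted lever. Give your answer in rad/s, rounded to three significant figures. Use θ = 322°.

4.22

ω = 12.88 rad/s (from 123 rpm).
Crank pin A relative to C: A = (d + r cosθ, r sinθ); lever angle φ = atan2(r sinθ, d + r cosθ).
Differentiating tanφ: φ̇ = rω(d cosθ + r)/(d² + r² + 2dr cosθ).
d² + r² + 2dr cosθ = |CA|² = 0.0651437 m²;  d cosθ + r = +0.23109 m.
|ω_lever| = |0.0924·12.88·+0.23109| / 0.0651437 = 4.222 rad/s.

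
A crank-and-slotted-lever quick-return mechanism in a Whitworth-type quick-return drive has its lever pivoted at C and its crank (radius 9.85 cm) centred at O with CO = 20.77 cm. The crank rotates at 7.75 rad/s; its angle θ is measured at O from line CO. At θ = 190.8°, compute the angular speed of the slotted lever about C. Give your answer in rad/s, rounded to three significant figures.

6.37

ω = 7.75 rad/s
Crank pin A relative to C: A = (d + r cosθ, r sinθ); lever angle φ = atan2(r sinθ, d + r cosθ).
Differentiating tanφ: φ̇ = rω(d cosθ + r)/(d² + r² + 2dr cosθ).
d² + r² + 2dr cosθ = |CA|² = 0.0126494 m²;  d cosθ + r = -0.10552 m.
|ω_lever| = |0.0985·7.75·-0.10552| / 0.0126494 = 6.3681 rad/s.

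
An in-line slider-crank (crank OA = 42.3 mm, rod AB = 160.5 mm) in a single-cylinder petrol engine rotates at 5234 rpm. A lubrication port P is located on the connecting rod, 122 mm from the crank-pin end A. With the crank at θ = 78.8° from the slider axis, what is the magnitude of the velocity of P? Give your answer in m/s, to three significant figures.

ω = 548.1 rad/s.  Crank-pin speed |V_A| = rω = 23.185 m/s, perpendicular to OA.
Rod angle: sinφ = −(r/L) sinθ ⇒ φ = -14.983°; ω_rod = −rω cosθ/√(L²−r²sin²θ) = -29.045 rad/s.
V_P = V_A + ω_rod × AP, with AP = 0.122 m along the rod.
Components: V_Px = −rω sinθ − a·ω_rod·sinφ = -23.659 m/s;  V_Py = rω cosθ + a·ω_rod·cosφ = +1.0802 m/s.
|V_P| = √(V_Px² + V_Py²) = 23.684 m/s.

23.7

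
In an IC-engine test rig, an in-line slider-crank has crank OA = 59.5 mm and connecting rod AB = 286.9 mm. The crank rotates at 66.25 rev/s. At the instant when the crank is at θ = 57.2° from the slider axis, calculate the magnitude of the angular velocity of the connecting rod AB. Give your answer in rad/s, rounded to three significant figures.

ω = 416.3 rad/s (converted from 66.25 rev/s).
The rod makes angle φ with the slider axis where L sinφ = r sinθ; differentiating, L cosφ·φ̇ = r ω cosθ.
L cosφ = √(L² − r² sin²θ) = 0.28251 m.
|ω_rod| = r ω |cosθ| / √(L² − r² sin²θ) = 0.0595·416.3·0.54171/0.28251 = 47.492 rad/s.

47.5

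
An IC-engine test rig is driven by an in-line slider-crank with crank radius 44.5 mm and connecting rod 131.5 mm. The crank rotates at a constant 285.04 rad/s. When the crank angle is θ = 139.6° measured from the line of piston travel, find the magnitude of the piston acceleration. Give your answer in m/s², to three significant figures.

ω = 285 rad/s
x(θ) = r cosθ + √(L² − r² sin²θ); with ω constant, a = ω²·d²x/dθ².
d²x/dθ² = −r cosθ − r²(cos2θ)/√u − r⁴ sin²2θ/(4u^{3/2}),  u = L² − r² sin²θ = 0.0164604 m².
Substituting r = 0.0445 m, L = 0.1315 m, θ = 139.6°: d²x/dθ² = +0.030968 m.
a = ω²·d²x/dθ² = (285)²·(+0.030968) = +2516.1 m/s²;  |a| = 2516.1 m/s².

2520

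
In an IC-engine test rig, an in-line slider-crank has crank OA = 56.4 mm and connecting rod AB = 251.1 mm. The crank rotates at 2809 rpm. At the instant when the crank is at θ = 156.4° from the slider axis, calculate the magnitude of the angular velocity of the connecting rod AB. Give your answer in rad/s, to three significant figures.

60.8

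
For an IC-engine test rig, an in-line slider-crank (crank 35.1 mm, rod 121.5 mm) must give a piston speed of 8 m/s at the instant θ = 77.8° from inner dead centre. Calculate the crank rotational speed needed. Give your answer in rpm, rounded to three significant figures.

2090

For an in-line slider-crank, |v_piston| = rω|sinθ|·[1 + r cosθ/√(L² − r² sin²θ)].
With r = 0.0351 m, L = 0.1215 m, θ = 77.8°: the bracketed kinematic factor |dx/dθ| = 0.036491 m.
ω = v/|dx/dθ| = 8/0.036491 = 219.23 rad/s.
N = 60ω/(2π) = 2093.5 rpm.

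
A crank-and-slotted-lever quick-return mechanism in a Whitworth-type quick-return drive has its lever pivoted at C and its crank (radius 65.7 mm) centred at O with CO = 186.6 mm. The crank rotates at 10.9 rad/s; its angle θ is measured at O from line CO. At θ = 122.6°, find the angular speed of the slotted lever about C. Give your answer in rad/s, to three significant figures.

ω = 10.9 rad/s
Crank pin A relative to C: A = (d + r cosθ, r sinθ); lever angle φ = atan2(r sinθ, d + r cosθ).
Differentiating tanφ: φ̇ = rω(d cosθ + r)/(d² + r² + 2dr cosθ).
d² + r² + 2dr cosθ = |CA|² = 0.0259258 m²;  d cosθ + r = -0.034835 m.
|ω_lever| = |0.0657·10.9·-0.034835| / 0.0259258 = 0.96221 rad/s.

0.962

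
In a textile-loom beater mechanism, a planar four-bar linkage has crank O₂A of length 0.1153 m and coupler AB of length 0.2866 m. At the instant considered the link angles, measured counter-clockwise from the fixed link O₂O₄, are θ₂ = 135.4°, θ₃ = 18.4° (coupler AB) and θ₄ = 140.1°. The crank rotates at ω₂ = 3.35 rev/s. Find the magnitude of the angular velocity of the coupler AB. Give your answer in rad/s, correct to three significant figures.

ω₂ = 21.05 rad/s (from 3.35 rev/s).
Differentiating the loop-closure r₂e^{iθ₂}+r₃e^{iθ₃}=r₁+r₄e^{iθ₄} gives r₂ω₂e^{iθ₂}+r₃ω₃e^{iθ₃}=r₄ω₄e^{iθ₄}.
Eliminating the other unknown: ω₃ = r₂ω₂ sin(θ₄−θ₂) / [r₃ sin(θ₃−θ₄)].
Numerator sine = +0.08194; denominator sine = -0.85081.
Result = 0.1153·21.05·(+0.08194) / (0.2866·(-0.85081)) = -0.81552 rad/s; magnitude 0.81552 rad/s.

0.816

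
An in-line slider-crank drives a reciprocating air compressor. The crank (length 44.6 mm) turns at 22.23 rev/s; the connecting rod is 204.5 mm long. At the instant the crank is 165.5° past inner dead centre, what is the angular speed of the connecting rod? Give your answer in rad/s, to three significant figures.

ω = 139.7 rad/s (converted from 22.23 rev/s).
The rod makes angle φ with the slider axis where L sinφ = r sinθ; differentiating, L cosφ·φ̇ = r ω cosθ.
L cosφ = √(L² − r² sin²θ) = 0.20419 m.
|ω_rod| = r ω |cosθ| / √(L² − r² sin²θ) = 0.0446·139.7·0.96815/0.20419 = 29.536 rad/s.

29.5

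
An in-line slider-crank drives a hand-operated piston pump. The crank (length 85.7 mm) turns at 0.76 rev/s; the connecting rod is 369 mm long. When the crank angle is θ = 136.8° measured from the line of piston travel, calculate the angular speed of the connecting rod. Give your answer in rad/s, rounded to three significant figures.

ω = 4.775 rad/s (converted from 0.76 rev/s).
The rod makes angle φ with the slider axis where L sinφ = r sinθ; differentiating, L cosφ·φ̇ = r ω cosθ.
L cosφ = √(L² − r² sin²θ) = 0.36431 m.
|ω_rod| = r ω |cosθ| / √(L² − r² sin²θ) = 0.0857·4.775·0.72897/0.36431 = 0.81887 rad/s.

0.819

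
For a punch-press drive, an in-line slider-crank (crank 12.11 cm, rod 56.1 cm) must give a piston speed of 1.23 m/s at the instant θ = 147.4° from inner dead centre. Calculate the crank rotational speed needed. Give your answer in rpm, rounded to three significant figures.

220

For an in-line slider-crank, |v_piston| = rω|sinθ|·[1 + r cosθ/√(L² − r² sin²θ)].
With r = 0.1211 m, L = 0.561 m, θ = 147.4°: the bracketed kinematic factor |dx/dθ| = 0.053299 m.
ω = v/|dx/dθ| = 1.23/0.053299 = 23.077 rad/s.
N = 60ω/(2π) = 220.37 rpm.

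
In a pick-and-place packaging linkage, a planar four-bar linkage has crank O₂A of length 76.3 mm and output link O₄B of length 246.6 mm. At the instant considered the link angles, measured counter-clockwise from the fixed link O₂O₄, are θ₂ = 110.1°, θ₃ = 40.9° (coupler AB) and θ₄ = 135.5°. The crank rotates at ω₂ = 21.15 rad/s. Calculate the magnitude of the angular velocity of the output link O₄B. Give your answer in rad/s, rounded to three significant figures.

6.14

ω₂ = 21.15 rad/s
Differentiating the loop-closure r₂e^{iθ₂}+r₃e^{iθ₃}=r₁+r₄e^{iθ₄} gives r₂ω₂e^{iθ₂}+r₃ω₃e^{iθ₃}=r₄ω₄e^{iθ₄}.
Eliminating the other unknown: ω₄ = r₂ω₂ sin(θ₂−θ₃) / [r₄ sin(θ₄−θ₃)].
Numerator sine = +0.93483; denominator sine = +0.99678.
Result = 0.0763·21.15·(+0.93483) / (0.2466·(+0.99678)) = +6.1372 rad/s; magnitude 6.1372 rad/s.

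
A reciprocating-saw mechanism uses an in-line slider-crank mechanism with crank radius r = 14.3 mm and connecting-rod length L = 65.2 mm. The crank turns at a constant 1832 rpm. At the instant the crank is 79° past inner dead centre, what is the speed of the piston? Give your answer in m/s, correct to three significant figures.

2.81

ω = 2π·1832/60 = 191.8 rad/s
For an in-line slider-crank, x = r cosθ + √(L² − r² sin²θ), so v = −rω sinθ·[1 + r cosθ/√(L² − r² sin²θ)].
With r = 0.0143 m, L = 0.0652 m, θ = 79°: √(L² − r² sin²θ) = 0.063671 m.
v = −0.0143·191.8·0.98163·[1 + 0.0143·0.19081/0.063671] = -2.8084 m/s.
|v| = 2.8084 m/s.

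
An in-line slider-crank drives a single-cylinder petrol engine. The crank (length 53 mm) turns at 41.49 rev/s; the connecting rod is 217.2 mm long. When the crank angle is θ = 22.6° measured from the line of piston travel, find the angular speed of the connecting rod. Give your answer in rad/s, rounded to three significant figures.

ω = 260.7 rad/s (converted from 41.49 rev/s).
The rod makes angle φ with the slider axis where L sinφ = r sinθ; differentiating, L cosφ·φ̇ = r ω cosθ.
L cosφ = √(L² − r² sin²θ) = 0.21624 m.
|ω_rod| = r ω |cosθ| / √(L² − r² sin²θ) = 0.053·260.7·0.92321/0.21624 = 58.987 rad/s.

59.0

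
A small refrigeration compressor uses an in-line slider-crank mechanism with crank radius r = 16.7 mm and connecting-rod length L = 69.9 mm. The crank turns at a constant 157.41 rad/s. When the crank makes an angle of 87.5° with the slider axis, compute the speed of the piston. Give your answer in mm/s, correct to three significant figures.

ω = 157.4 rad/s
For an in-line slider-crank, x = r cosθ + √(L² − r² sin²θ), so v = −rω sinθ·[1 + r cosθ/√(L² − r² sin²θ)].
With r = 0.0167 m, L = 0.0699 m, θ = 87.5°: √(L² − r² sin²θ) = 0.06788 m.
v = −0.0167·157.4·0.99905·[1 + 0.0167·0.04362/0.06788] = -2.6544 m/s.
|v| = 2.6544 m/s = 2654.4 mm/s.

2650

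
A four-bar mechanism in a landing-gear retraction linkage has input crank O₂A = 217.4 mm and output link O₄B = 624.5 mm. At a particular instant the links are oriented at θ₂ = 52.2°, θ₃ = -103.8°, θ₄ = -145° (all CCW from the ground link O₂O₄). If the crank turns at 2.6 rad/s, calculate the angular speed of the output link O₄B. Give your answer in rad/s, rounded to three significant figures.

0.559

ω₂ = 2.6 rad/s
Differentiating the loop-closure r₂e^{iθ₂}+r₃e^{iθ₃}=r₁+r₄e^{iθ₄} gives r₂ω₂e^{iθ₂}+r₃ω₃e^{iθ₃}=r₄ω₄e^{iθ₄}.
Eliminating the other unknown: ω₄ = r₂ω₂ sin(θ₂−θ₃) / [r₄ sin(θ₄−θ₃)].
Numerator sine = +0.40674; denominator sine = -0.65869.
Result = 0.2174·2.6·(+0.40674) / (0.6245·(-0.65869)) = -0.5589 rad/s; magnitude 0.5589 rad/s.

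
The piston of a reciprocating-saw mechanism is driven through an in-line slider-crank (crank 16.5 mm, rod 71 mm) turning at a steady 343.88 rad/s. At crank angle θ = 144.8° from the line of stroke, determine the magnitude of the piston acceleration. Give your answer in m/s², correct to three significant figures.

ω = 343.9 rad/s
x(θ) = r cosθ + √(L² − r² sin²θ); with ω constant, a = ω²·d²x/dθ².
d²x/dθ² = −r cosθ − r²(cos2θ)/√u − r⁴ sin²2θ/(4u^{3/2}),  u = L² − r² sin²θ = 0.00495054 m².
Substituting r = 0.0165 m, L = 0.071 m, θ = 144.8°: d²x/dθ² = +0.012138 m.
a = ω²·d²x/dθ² = (343.9)²·(+0.012138) = +1435.3 m/s²;  |a| = 1435.3 m/s².

1440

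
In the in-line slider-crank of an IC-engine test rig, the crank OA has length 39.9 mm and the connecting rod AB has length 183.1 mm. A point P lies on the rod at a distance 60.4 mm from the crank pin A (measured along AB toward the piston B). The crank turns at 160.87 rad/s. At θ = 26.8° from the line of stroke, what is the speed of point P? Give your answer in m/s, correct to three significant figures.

ω = 160.9 rad/s.  Crank-pin speed |V_A| = rω = 6.4187 m/s, perpendicular to OA.
Rod angle: sinφ = −(r/L) sinθ ⇒ φ = -5.639°; ω_rod = −rω cosθ/√(L²−r²sin²θ) = -31.442 rad/s.
V_P = V_A + ω_rod × AP, with AP = 0.0604 m along the rod.
Components: V_Px = −rω sinθ − a·ω_rod·sinφ = -3.0806 m/s;  V_Py = rω cosθ + a·ω_rod·cosφ = +3.8393 m/s.
|V_P| = √(V_Px² + V_Py²) = 4.9225 m/s.

4.92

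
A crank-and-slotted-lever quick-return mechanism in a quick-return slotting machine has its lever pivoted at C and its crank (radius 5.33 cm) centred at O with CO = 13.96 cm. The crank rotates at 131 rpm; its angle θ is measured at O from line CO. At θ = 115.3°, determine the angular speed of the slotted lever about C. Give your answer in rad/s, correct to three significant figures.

ω = 13.72 rad/s (from 131 rpm).
Crank pin A relative to C: A = (d + r cosθ, r sinθ); lever angle φ = atan2(r sinθ, d + r cosθ).
Differentiating tanφ: φ̇ = rω(d cosθ + r)/(d² + r² + 2dr cosθ).
d² + r² + 2dr cosθ = |CA|² = 0.0159694 m²;  d cosθ + r = -0.0063592 m.
|ω_lever| = |0.0533·13.72·-0.0063592| / 0.0159694 = 0.29116 rad/s.

0.291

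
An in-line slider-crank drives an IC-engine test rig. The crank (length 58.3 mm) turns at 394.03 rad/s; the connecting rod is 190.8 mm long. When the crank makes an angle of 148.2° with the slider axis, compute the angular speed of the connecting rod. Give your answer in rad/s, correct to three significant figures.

104

ω = 394 rad/s
The rod makes angle φ with the slider axis where L sinφ = r sinθ; differentiating, L cosφ·φ̇ = r ω cosθ.
L cosφ = √(L² − r² sin²θ) = 0.18831 m.
|ω_rod| = r ω |cosθ| / √(L² − r² sin²θ) = 0.0583·394·0.84989/0.18831 = 103.68 rad/s.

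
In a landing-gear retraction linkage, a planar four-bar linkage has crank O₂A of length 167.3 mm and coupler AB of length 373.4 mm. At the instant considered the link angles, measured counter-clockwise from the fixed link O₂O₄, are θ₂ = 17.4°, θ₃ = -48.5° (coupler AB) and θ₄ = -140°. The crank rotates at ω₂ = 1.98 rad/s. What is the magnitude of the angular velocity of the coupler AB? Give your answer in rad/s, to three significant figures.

0.341

ω₂ = 1.98 rad/s
Differentiating the loop-closure r₂e^{iθ₂}+r₃e^{iθ₃}=r₁+r₄e^{iθ₄} gives r₂ω₂e^{iθ₂}+r₃ω₃e^{iθ₃}=r₄ω₄e^{iθ₄}.
Eliminating the other unknown: ω₃ = r₂ω₂ sin(θ₄−θ₂) / [r₃ sin(θ₃−θ₄)].
Numerator sine = -0.38430; denominator sine = +0.99966.
Result = 0.1673·1.98·(-0.38430) / (0.3734·(+0.99966)) = -0.34104 rad/s; magnitude 0.34104 rad/s.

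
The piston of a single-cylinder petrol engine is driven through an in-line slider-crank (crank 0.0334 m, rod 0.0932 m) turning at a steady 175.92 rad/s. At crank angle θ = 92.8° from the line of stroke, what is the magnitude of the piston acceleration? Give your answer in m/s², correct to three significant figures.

445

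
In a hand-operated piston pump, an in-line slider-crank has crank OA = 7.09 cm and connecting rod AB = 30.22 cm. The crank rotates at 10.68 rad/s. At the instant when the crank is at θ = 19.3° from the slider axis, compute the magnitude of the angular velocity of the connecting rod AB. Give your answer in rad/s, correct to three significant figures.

2.37

ω = 10.68 rad/s
The rod makes angle φ with the slider axis where L sinφ = r sinθ; differentiating, L cosφ·φ̇ = r ω cosθ.
L cosφ = √(L² − r² sin²θ) = 0.30129 m.
|ω_rod| = r ω |cosθ| / √(L² − r² sin²θ) = 0.0709·10.68·0.94380/0.30129 = 2.372 rad/s.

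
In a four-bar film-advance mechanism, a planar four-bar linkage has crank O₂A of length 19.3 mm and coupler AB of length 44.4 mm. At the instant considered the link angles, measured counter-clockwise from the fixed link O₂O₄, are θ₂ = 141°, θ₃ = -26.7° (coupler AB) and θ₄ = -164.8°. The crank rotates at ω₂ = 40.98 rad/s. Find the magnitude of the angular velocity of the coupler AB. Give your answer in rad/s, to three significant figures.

ω₂ = 40.98 rad/s
Differentiating the loop-closure r₂e^{iθ₂}+r₃e^{iθ₃}=r₁+r₄e^{iθ₄} gives r₂ω₂e^{iθ₂}+r₃ω₃e^{iθ₃}=r₄ω₄e^{iθ₄}.
Eliminating the other unknown: ω₃ = r₂ω₂ sin(θ₄−θ₂) / [r₃ sin(θ₃−θ₄)].
Numerator sine = +0.81106; denominator sine = +0.66783.
Result = 0.0193·40.98·(+0.81106) / (0.0444·(+0.66783)) = +21.634 rad/s; magnitude 21.634 rad/s.

21.6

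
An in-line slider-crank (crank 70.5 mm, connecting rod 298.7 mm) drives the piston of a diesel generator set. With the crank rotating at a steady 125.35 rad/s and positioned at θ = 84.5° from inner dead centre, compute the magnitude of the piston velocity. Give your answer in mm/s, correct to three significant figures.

9000

ω = 125.3 rad/s
For an in-line slider-crank, x = r cosθ + √(L² − r² sin²θ), so v = −rω sinθ·[1 + r cosθ/√(L² − r² sin²θ)].
With r = 0.0705 m, L = 0.2987 m, θ = 84.5°: √(L² − r² sin²θ) = 0.29034 m.
v = −0.0705·125.3·0.99540·[1 + 0.0705·0.09585/0.29034] = -9.0012 m/s.
|v| = 9.0012 m/s = 9001.2 mm/s.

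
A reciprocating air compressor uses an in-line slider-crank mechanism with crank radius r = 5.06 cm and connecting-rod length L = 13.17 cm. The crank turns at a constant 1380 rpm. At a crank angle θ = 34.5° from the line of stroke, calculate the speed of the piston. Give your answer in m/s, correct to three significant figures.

5.49

ω = 2π·1380/60 = 144.5 rad/s
For an in-line slider-crank, x = r cosθ + √(L² − r² sin²θ), so v = −rω sinθ·[1 + r cosθ/√(L² − r² sin²θ)].
With r = 0.0506 m, L = 0.1317 m, θ = 34.5°: √(L² − r² sin²θ) = 0.12854 m.
v = −0.0506·144.5·0.56641·[1 + 0.0506·0.82413/0.12854] = -5.4854 m/s.
|v| = 5.4854 m/s.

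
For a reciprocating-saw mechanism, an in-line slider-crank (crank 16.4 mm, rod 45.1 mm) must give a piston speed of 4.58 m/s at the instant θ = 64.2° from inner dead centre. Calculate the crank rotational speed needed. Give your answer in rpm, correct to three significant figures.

For an in-line slider-crank, |v_piston| = rω|sinθ|·[1 + r cosθ/√(L² − r² sin²θ)].
With r = 0.0164 m, L = 0.0451 m, θ = 64.2°: the bracketed kinematic factor |dx/dθ| = 0.017238 m.
ω = v/|dx/dθ| = 4.58/0.017238 = 265.69 rad/s.
N = 60ω/(2π) = 2537.1 rpm.

2540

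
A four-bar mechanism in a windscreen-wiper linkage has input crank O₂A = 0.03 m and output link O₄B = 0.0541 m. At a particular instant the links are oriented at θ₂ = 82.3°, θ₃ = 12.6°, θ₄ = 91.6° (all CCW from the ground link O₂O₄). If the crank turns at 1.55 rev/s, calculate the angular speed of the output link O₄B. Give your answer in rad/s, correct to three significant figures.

ω₂ = 9.739 rad/s (from 1.55 rev/s).
Differentiating the loop-closure r₂e^{iθ₂}+r₃e^{iθ₃}=r₁+r₄e^{iθ₄} gives r₂ω₂e^{iθ₂}+r₃ω₃e^{iθ₃}=r₄ω₄e^{iθ₄}.
Eliminating the other unknown: ω₄ = r₂ω₂ sin(θ₂−θ₃) / [r₄ sin(θ₄−θ₃)].
Numerator sine = +0.93789; denominator sine = +0.98163.
Result = 0.03·9.739·(+0.93789) / (0.0541·(+0.98163)) = +5.1599 rad/s; magnitude 5.1599 rad/s.

5.16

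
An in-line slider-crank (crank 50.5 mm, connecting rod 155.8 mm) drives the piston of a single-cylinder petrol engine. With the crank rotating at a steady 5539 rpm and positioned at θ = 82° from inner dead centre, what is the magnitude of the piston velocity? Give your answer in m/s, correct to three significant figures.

30.4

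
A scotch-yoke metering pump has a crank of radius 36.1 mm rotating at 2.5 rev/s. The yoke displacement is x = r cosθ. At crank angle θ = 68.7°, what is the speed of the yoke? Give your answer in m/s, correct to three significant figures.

ω = 15.71 rad/s (from 2.5 rev/s).
x = r cosθ ⇒ ẋ = −rω sinθ.
|v| = rω|sinθ| = 0.0361·15.71·|sin 68.7°| = 0.52832 m/s.

0.528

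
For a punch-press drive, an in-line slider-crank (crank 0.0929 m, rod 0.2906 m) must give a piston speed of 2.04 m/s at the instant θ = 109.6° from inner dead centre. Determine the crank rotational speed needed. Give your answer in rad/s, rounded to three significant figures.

For an in-line slider-crank, |v_piston| = rω|sinθ|·[1 + r cosθ/√(L² − r² sin²θ)].
With r = 0.0929 m, L = 0.2906 m, θ = 109.6°: the bracketed kinematic factor |dx/dθ| = 0.077675 m.
ω = v/|dx/dθ| = 2.04/0.077675 = 26.263 rad/s.

26.3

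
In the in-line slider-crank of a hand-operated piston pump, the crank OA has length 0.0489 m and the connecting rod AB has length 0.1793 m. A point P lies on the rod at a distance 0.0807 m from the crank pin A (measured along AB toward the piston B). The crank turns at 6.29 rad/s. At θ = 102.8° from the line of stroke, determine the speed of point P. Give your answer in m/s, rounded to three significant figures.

0.294

ω = 6.29 rad/s.  Crank-pin speed |V_A| = rω = 0.30758 m/s, perpendicular to OA.
Rod angle: sinφ = −(r/L) sinθ ⇒ φ = -15.423°; ω_rod = −rω cosθ/√(L²−r²sin²θ) = +0.39425 rad/s.
V_P = V_A + ω_rod × AP, with AP = 0.0807 m along the rod.
Components: V_Px = −rω sinθ − a·ω_rod·sinφ = -0.29148 m/s;  V_Py = rω cosθ + a·ω_rod·cosφ = -0.037474 m/s.
|V_P| = √(V_Px² + V_Py²) = 0.29387 m/s.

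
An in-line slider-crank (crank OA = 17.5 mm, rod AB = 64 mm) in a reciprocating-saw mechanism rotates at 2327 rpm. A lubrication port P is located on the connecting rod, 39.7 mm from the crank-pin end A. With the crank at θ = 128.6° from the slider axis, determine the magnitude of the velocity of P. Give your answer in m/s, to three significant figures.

3.14

ω = 243.7 rad/s.  Crank-pin speed |V_A| = rω = 4.2645 m/s, perpendicular to OA.
Rod angle: sinφ = −(r/L) sinθ ⇒ φ = -12.339°; ω_rod = −rω cosθ/√(L²−r²sin²θ) = +42.553 rad/s.
V_P = V_A + ω_rod × AP, with AP = 0.0397 m along the rod.
Components: V_Px = −rω sinθ − a·ω_rod·sinφ = -2.9717 m/s;  V_Py = rω cosθ + a·ω_rod·cosφ = -1.0102 m/s.
|V_P| = √(V_Px² + V_Py²) = 3.1387 m/s.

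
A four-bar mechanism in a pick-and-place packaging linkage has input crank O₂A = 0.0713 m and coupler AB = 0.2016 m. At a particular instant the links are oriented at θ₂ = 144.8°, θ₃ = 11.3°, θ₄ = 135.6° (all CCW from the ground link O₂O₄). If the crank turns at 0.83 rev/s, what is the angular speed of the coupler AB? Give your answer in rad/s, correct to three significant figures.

0.357

ω₂ = 5.215 rad/s (from 0.83 rev/s).
Differentiating the loop-closure r₂e^{iθ₂}+r₃e^{iθ₃}=r₁+r₄e^{iθ₄} gives r₂ω₂e^{iθ₂}+r₃ω₃e^{iθ₃}=r₄ω₄e^{iθ₄}.
Eliminating the other unknown: ω₃ = r₂ω₂ sin(θ₄−θ₂) / [r₃ sin(θ₃−θ₄)].
Numerator sine = -0.15988; denominator sine = -0.82610.
Result = 0.0713·5.215·(-0.15988) / (0.2016·(-0.82610)) = +0.35696 rad/s; magnitude 0.35696 rad/s.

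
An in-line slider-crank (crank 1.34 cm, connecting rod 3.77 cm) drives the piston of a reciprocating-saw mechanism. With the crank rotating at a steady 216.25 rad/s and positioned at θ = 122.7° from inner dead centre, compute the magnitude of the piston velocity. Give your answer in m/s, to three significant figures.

ω = 216.2 rad/s
For an in-line slider-crank, x = r cosθ + √(L² − r² sin²θ), so v = −rω sinθ·[1 + r cosθ/√(L² − r² sin²θ)].
With r = 0.0134 m, L = 0.0377 m, θ = 122.7°: √(L² − r² sin²θ) = 0.035974 m.
v = −0.0134·216.2·0.84151·[1 + 0.0134·-0.54024/0.035974] = -1.9478 m/s.
|v| = 1.9478 m/s.

1.95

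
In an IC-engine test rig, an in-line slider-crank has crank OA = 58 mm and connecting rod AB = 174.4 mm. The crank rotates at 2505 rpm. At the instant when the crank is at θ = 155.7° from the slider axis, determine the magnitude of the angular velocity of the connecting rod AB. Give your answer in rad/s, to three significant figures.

ω = 262.3 rad/s (converted from 2505 rpm).
The rod makes angle φ with the slider axis where L sinφ = r sinθ; differentiating, L cosφ·φ̇ = r ω cosθ.
L cosφ = √(L² − r² sin²θ) = 0.17276 m.
|ω_rod| = r ω |cosθ| / √(L² − r² sin²θ) = 0.058·262.3·0.91140/0.17276 = 80.266 rad/s.

80.3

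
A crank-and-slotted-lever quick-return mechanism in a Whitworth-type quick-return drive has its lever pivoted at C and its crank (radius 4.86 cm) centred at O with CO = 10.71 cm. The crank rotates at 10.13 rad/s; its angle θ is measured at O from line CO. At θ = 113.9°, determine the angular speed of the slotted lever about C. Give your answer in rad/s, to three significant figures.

ω = 10.13 rad/s
Crank pin A relative to C: A = (d + r cosθ, r sinθ); lever angle φ = atan2(r sinθ, d + r cosθ).
Differentiating tanφ: φ̇ = rω(d cosθ + r)/(d² + r² + 2dr cosθ).
d² + r² + 2dr cosθ = |CA|² = 0.0096148 m²;  d cosθ + r = +0.0052093 m.
|ω_lever| = |0.0486·10.13·+0.0052093| / 0.0096148 = 0.26674 rad/s.

0.267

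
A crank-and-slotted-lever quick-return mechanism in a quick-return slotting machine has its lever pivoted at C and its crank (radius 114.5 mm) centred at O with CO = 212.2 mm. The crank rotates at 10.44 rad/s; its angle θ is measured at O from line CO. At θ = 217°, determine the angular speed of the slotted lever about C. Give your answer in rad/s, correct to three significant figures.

3.40

ω = 10.44 rad/s
Crank pin A relative to C: A = (d + r cosθ, r sinθ); lever angle φ = atan2(r sinθ, d + r cosθ).
Differentiating tanφ: φ̇ = rω(d cosθ + r)/(d² + r² + 2dr cosθ).
d² + r² + 2dr cosθ = |CA|² = 0.0193304 m²;  d cosθ + r = -0.05497 m.
|ω_lever| = |0.1145·10.44·-0.05497| / 0.0193304 = 3.3993 rad/s.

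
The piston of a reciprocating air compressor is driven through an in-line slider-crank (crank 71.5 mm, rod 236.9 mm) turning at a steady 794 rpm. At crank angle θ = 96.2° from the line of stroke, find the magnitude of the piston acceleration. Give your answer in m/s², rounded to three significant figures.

206

ω = 2π·794/60 = 83.15 rad/s
x(θ) = r cosθ + √(L² − r² sin²θ); with ω constant, a = ω²·d²x/dθ².
d²x/dθ² = −r cosθ − r²(cos2θ)/√u − r⁴ sin²2θ/(4u^{3/2}),  u = L² − r² sin²θ = 0.051069 m².
Substituting r = 0.0715 m, L = 0.2369 m, θ = 96.2°: d²x/dθ² = +0.02979 m.
a = ω²·d²x/dθ² = (83.15)²·(+0.02979) = +205.96 m/s²;  |a| = 205.96 m/s².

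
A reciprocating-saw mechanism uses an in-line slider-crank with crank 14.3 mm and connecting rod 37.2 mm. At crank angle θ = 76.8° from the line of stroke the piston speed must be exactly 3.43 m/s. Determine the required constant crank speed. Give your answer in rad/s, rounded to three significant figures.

225

For an in-line slider-crank, |v_piston| = rω|sinθ|·[1 + r cosθ/√(L² − r² sin²θ)].
With r = 0.0143 m, L = 0.0372 m, θ = 76.8°: the bracketed kinematic factor |dx/dθ| = 0.01524 m.
ω = v/|dx/dθ| = 3.43/0.01524 = 225.07 rad/s.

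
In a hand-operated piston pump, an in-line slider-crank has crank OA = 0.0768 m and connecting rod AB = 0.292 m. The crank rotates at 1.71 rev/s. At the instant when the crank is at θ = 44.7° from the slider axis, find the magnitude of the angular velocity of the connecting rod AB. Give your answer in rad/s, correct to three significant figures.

2.04

ω = 10.74 rad/s (converted from 1.71 rev/s).
The rod makes angle φ with the slider axis where L sinφ = r sinθ; differentiating, L cosφ·φ̇ = r ω cosθ.
L cosφ = √(L² − r² sin²θ) = 0.28696 m.
|ω_rod| = r ω |cosθ| / √(L² − r² sin²θ) = 0.0768·10.74·0.71080/0.28696 = 2.0439 rad/s.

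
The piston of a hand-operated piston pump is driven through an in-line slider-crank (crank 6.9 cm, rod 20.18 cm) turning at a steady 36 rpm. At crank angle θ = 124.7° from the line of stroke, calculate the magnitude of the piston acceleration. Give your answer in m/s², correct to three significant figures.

0.671

ω = 2π·36/60 = 3.77 rad/s
x(θ) = r cosθ + √(L² − r² sin²θ); with ω constant, a = ω²·d²x/dθ².
d²x/dθ² = −r cosθ − r²(cos2θ)/√u − r⁴ sin²2θ/(4u^{3/2}),  u = L² − r² sin²θ = 0.0375052 m².
Substituting r = 0.069 m, L = 0.2018 m, θ = 124.7°: d²x/dθ² = +0.047246 m.
a = ω²·d²x/dθ² = (3.77)²·(+0.047246) = +0.67148 m/s²;  |a| = 0.67148 m/s².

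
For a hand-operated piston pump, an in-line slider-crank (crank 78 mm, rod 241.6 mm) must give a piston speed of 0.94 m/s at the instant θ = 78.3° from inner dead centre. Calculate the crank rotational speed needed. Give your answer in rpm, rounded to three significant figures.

For an in-line slider-crank, |v_piston| = rω|sinθ|·[1 + r cosθ/√(L² − r² sin²θ)].
With r = 0.078 m, L = 0.2416 m, θ = 78.3°: the bracketed kinematic factor |dx/dθ| = 0.08165 m.
ω = v/|dx/dθ| = 0.94/0.08165 = 11.513 rad/s.
N = 60ω/(2π) = 109.94 rpm.

110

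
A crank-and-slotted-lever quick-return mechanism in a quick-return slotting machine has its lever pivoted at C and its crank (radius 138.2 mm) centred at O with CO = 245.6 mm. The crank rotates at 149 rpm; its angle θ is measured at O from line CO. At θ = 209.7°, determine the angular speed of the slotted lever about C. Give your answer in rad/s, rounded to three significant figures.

7.92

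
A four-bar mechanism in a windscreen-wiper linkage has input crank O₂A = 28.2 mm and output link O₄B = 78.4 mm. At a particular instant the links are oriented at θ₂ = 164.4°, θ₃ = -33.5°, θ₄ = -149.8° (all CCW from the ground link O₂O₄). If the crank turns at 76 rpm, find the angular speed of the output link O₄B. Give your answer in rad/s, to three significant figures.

ω₂ = 7.959 rad/s (from 76 rpm).
Differentiating the loop-closure r₂e^{iθ₂}+r₃e^{iθ₃}=r₁+r₄e^{iθ₄} gives r₂ω₂e^{iθ₂}+r₃ω₃e^{iθ₃}=r₄ω₄e^{iθ₄}.
Eliminating the other unknown: ω₄ = r₂ω₂ sin(θ₂−θ₃) / [r₄ sin(θ₄−θ₃)].
Numerator sine = -0.30736; denominator sine = -0.89649.
Result = 0.0282·7.959·(-0.30736) / (0.0784·(-0.89649)) = +0.98146 rad/s; magnitude 0.98146 rad/s.

0.981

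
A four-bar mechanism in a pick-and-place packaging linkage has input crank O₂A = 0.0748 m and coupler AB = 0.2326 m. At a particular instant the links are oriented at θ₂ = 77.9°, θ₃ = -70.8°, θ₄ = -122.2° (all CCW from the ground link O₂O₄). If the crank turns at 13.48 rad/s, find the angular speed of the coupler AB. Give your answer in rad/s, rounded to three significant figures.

ω₂ = 13.48 rad/s
Differentiating the loop-closure r₂e^{iθ₂}+r₃e^{iθ₃}=r₁+r₄e^{iθ₄} gives r₂ω₂e^{iθ₂}+r₃ω₃e^{iθ₃}=r₄ω₄e^{iθ₄}.
Eliminating the other unknown: ω₃ = r₂ω₂ sin(θ₄−θ₂) / [r₃ sin(θ₃−θ₄)].
Numerator sine = +0.34366; denominator sine = +0.78152.
Result = 0.0748·13.48·(+0.34366) / (0.2326·(+0.78152)) = +1.9062 rad/s; magnitude 1.9062 rad/s.

1.91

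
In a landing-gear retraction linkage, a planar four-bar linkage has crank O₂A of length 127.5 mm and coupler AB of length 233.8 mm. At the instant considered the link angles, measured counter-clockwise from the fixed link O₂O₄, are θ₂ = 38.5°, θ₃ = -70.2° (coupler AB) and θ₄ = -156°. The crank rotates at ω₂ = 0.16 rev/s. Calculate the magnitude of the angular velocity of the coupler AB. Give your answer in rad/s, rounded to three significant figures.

ω₂ = 1.005 rad/s (from 0.16 rev/s).
Differentiating the loop-closure r₂e^{iθ₂}+r₃e^{iθ₃}=r₁+r₄e^{iθ₄} gives r₂ω₂e^{iθ₂}+r₃ω₃e^{iθ₃}=r₄ω₄e^{iθ₄}.
Eliminating the other unknown: ω₃ = r₂ω₂ sin(θ₄−θ₂) / [r₃ sin(θ₃−θ₄)].
Numerator sine = +0.25038; denominator sine = +0.99731.
Result = 0.1275·1.005·(+0.25038) / (0.2338·(+0.99731)) = +0.13764 rad/s; magnitude 0.13764 rad/s.

0.138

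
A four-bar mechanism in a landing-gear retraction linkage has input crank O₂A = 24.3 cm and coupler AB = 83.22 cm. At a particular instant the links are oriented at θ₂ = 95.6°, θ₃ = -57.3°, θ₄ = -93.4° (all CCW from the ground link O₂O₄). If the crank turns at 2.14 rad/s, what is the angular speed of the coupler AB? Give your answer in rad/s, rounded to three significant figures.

ω₂ = 2.14 rad/s
Differentiating the loop-closure r₂e^{iθ₂}+r₃e^{iθ₃}=r₁+r₄e^{iθ₄} gives r₂ω₂e^{iθ₂}+r₃ω₃e^{iθ₃}=r₄ω₄e^{iθ₄}.
Eliminating the other unknown: ω₃ = r₂ω₂ sin(θ₄−θ₂) / [r₃ sin(θ₃−θ₄)].
Numerator sine = +0.15643; denominator sine = +0.58920.
Result = 0.243·2.14·(+0.15643) / (0.8322·(+0.58920)) = +0.16591 rad/s; magnitude 0.16591 rad/s.

0.166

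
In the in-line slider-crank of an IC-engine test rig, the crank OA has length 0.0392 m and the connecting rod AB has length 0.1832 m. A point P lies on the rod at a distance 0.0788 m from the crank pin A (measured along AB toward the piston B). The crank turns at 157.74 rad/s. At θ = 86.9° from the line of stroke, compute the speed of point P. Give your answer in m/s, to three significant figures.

6.21

ω = 157.7 rad/s.  Crank-pin speed |V_A| = rω = 6.1834 m/s, perpendicular to OA.
Rod angle: sinφ = −(r/L) sinθ ⇒ φ = -12.337°; ω_rod = −rω cosθ/√(L²−r²sin²θ) = -1.8684 rad/s.
V_P = V_A + ω_rod × AP, with AP = 0.0788 m along the rod.
Components: V_Px = −rω sinθ − a·ω_rod·sinφ = -6.2058 m/s;  V_Py = rω cosθ + a·ω_rod·cosφ = +0.19056 m/s.
|V_P| = √(V_Px² + V_Py²) = 6.2087 m/s.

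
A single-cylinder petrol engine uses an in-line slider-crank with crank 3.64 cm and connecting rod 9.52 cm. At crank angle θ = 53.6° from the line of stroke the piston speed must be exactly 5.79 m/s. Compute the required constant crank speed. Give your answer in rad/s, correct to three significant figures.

160

For an in-line slider-crank, |v_piston| = rω|sinθ|·[1 + r cosθ/√(L² − r² sin²θ)].
With r = 0.0364 m, L = 0.0952 m, θ = 53.6°: the bracketed kinematic factor |dx/dθ| = 0.036285 m.
ω = v/|dx/dθ| = 5.79/0.036285 = 159.57 rad/s.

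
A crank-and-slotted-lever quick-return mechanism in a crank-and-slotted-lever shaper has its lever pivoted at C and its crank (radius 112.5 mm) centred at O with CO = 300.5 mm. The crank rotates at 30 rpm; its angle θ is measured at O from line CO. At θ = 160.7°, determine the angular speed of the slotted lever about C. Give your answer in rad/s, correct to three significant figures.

ω = 3.142 rad/s (from 30 rpm).
Crank pin A relative to C: A = (d + r cosθ, r sinθ); lever angle φ = atan2(r sinθ, d + r cosθ).
Differentiating tanφ: φ̇ = rω(d cosθ + r)/(d² + r² + 2dr cosθ).
d² + r² + 2dr cosθ = |CA|² = 0.0391438 m²;  d cosθ + r = -0.17111 m.
|ω_lever| = |0.1125·3.142·-0.17111| / 0.0391438 = 1.545 rad/s.

1.54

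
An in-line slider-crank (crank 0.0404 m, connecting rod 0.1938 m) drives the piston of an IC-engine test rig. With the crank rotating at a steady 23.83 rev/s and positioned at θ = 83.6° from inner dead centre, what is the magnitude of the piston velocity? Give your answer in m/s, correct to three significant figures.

ω = 2π·23.8 = 149.7 rad/s
For an in-line slider-crank, x = r cosθ + √(L² − r² sin²θ), so v = −rω sinθ·[1 + r cosθ/√(L² − r² sin²θ)].
With r = 0.0404 m, L = 0.1938 m, θ = 83.6°: √(L² − r² sin²θ) = 0.1896 m.
v = −0.0404·149.7·0.99377·[1 + 0.0404·0.11147/0.1896] = -6.1541 m/s.
|v| = 6.1541 m/s.

6.15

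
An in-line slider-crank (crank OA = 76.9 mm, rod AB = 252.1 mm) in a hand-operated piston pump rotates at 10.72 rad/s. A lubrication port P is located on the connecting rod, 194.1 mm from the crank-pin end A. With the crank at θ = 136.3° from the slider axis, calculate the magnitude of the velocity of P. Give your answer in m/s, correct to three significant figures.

0.490

ω = 10.72 rad/s.  Crank-pin speed |V_A| = rω = 0.82437 m/s, perpendicular to OA.
Rod angle: sinφ = −(r/L) sinθ ⇒ φ = -12.166°; ω_rod = −rω cosθ/√(L²−r²sin²θ) = +2.4184 rad/s.
V_P = V_A + ω_rod × AP, with AP = 0.1941 m along the rod.
Components: V_Px = −rω sinθ − a·ω_rod·sinφ = -0.47061 m/s;  V_Py = rω cosθ + a·ω_rod·cosφ = -0.13712 m/s.
|V_P| = √(V_Px² + V_Py²) = 0.49018 m/s.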